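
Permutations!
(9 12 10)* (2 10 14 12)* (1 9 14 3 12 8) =[0, 9, 10, 12, 4, 5, 6, 7, 1, 2, 14, 11, 3, 13, 8] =(1 9 2 10 14 8)(3 12)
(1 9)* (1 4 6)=(1 9 4 6)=[0, 9, 2, 3, 6, 5, 1, 7, 8, 4]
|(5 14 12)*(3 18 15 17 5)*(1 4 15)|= |(1 4 15 17 5 14 12 3 18)|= 9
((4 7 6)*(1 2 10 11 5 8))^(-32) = ((1 2 10 11 5 8)(4 7 6))^(-32) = (1 5 10)(2 8 11)(4 7 6)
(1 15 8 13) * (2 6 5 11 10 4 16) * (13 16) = (1 15 8 16 2 6 5 11 10 4 13) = [0, 15, 6, 3, 13, 11, 5, 7, 16, 9, 4, 10, 12, 1, 14, 8, 2]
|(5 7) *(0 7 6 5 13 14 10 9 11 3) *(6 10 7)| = |(0 6 5 10 9 11 3)(7 13 14)| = 21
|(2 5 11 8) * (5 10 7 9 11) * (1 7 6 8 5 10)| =|(1 7 9 11 5 10 6 8 2)| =9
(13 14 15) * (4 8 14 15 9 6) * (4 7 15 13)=[0, 1, 2, 3, 8, 5, 7, 15, 14, 6, 10, 11, 12, 13, 9, 4]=(4 8 14 9 6 7 15)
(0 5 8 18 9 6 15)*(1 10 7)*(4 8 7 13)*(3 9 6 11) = (0 5 7 1 10 13 4 8 18 6 15)(3 9 11) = [5, 10, 2, 9, 8, 7, 15, 1, 18, 11, 13, 3, 12, 4, 14, 0, 16, 17, 6]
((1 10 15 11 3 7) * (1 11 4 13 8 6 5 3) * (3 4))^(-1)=((1 10 15 3 7 11)(4 13 8 6 5))^(-1)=(1 11 7 3 15 10)(4 5 6 8 13)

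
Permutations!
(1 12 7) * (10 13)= (1 12 7)(10 13)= [0, 12, 2, 3, 4, 5, 6, 1, 8, 9, 13, 11, 7, 10]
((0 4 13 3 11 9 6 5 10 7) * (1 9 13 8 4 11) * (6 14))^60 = (0 9 7 1 10 3 5 13 6 11 14)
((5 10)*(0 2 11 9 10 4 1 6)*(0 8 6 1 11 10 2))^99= ((2 10 5 4 11 9)(6 8))^99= (2 4)(5 9)(6 8)(10 11)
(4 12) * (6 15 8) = [0, 1, 2, 3, 12, 5, 15, 7, 6, 9, 10, 11, 4, 13, 14, 8] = (4 12)(6 15 8)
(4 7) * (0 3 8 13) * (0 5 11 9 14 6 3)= (3 8 13 5 11 9 14 6)(4 7)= [0, 1, 2, 8, 7, 11, 3, 4, 13, 14, 10, 9, 12, 5, 6]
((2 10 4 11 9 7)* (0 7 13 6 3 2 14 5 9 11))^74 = (0 2 13 14 4 3 9 7 10 6 5)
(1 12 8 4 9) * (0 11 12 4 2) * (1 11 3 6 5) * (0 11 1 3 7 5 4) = (0 7 5 3 6 4 9 1)(2 11 12 8) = [7, 0, 11, 6, 9, 3, 4, 5, 2, 1, 10, 12, 8]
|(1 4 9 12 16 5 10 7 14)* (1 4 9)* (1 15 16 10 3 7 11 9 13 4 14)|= |(1 13 4 15 16 5 3 7)(9 12 10 11)|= 8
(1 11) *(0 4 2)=(0 4 2)(1 11)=[4, 11, 0, 3, 2, 5, 6, 7, 8, 9, 10, 1]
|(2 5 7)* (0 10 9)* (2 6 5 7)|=|(0 10 9)(2 7 6 5)|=12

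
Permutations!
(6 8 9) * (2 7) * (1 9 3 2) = (1 9 6 8 3 2 7) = [0, 9, 7, 2, 4, 5, 8, 1, 3, 6]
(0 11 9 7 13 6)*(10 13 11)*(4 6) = [10, 1, 2, 3, 6, 5, 0, 11, 8, 7, 13, 9, 12, 4] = (0 10 13 4 6)(7 11 9)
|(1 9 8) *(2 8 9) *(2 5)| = 4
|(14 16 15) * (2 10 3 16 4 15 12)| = 15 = |(2 10 3 16 12)(4 15 14)|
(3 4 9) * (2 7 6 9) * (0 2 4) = (0 2 7 6 9 3) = [2, 1, 7, 0, 4, 5, 9, 6, 8, 3]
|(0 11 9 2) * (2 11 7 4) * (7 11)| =6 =|(0 11 9 7 4 2)|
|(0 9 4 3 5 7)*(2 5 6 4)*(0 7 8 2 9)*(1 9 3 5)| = |(1 9 3 6 4 5 8 2)| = 8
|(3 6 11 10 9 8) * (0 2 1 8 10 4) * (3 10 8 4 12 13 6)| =12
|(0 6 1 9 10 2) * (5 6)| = |(0 5 6 1 9 10 2)| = 7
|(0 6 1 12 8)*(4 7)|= 10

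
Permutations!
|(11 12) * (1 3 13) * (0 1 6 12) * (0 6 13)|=|(13)(0 1 3)(6 12 11)|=3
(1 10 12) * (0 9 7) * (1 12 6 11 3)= [9, 10, 2, 1, 4, 5, 11, 0, 8, 7, 6, 3, 12]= (12)(0 9 7)(1 10 6 11 3)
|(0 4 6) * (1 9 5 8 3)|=15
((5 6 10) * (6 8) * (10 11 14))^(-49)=(5 10 14 11 6 8)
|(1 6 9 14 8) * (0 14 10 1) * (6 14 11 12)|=9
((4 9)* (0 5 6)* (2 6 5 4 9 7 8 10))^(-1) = (0 6 2 10 8 7 4)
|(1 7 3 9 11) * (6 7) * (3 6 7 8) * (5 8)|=|(1 7 6 5 8 3 9 11)|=8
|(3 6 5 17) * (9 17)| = |(3 6 5 9 17)| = 5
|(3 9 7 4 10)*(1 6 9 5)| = |(1 6 9 7 4 10 3 5)| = 8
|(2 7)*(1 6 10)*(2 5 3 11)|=15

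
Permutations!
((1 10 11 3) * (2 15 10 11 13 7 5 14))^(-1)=(1 3 11)(2 14 5 7 13 10 15)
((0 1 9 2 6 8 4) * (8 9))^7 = ((0 1 8 4)(2 6 9))^7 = (0 4 8 1)(2 6 9)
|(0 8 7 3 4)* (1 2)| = |(0 8 7 3 4)(1 2)| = 10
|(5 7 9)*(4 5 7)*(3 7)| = 6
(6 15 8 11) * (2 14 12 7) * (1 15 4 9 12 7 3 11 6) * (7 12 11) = (1 15 8 6 4 9 11)(2 14 12 3 7) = [0, 15, 14, 7, 9, 5, 4, 2, 6, 11, 10, 1, 3, 13, 12, 8]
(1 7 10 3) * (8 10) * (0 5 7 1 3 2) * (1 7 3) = (0 5 3 1 7 8 10 2) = [5, 7, 0, 1, 4, 3, 6, 8, 10, 9, 2]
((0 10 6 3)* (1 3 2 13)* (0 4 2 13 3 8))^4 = ((0 10 6 13 1 8)(2 3 4))^4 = (0 1 6)(2 3 4)(8 13 10)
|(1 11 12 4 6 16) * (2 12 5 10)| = |(1 11 5 10 2 12 4 6 16)| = 9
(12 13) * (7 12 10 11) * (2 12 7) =[0, 1, 12, 3, 4, 5, 6, 7, 8, 9, 11, 2, 13, 10] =(2 12 13 10 11)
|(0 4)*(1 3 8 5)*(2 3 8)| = |(0 4)(1 8 5)(2 3)| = 6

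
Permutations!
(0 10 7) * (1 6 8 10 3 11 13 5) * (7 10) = (0 3 11 13 5 1 6 8 7) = [3, 6, 2, 11, 4, 1, 8, 0, 7, 9, 10, 13, 12, 5]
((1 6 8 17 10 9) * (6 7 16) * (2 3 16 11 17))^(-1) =((1 7 11 17 10 9)(2 3 16 6 8))^(-1) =(1 9 10 17 11 7)(2 8 6 16 3)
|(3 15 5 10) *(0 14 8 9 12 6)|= |(0 14 8 9 12 6)(3 15 5 10)|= 12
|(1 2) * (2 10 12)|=4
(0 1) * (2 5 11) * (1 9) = (0 9 1)(2 5 11) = [9, 0, 5, 3, 4, 11, 6, 7, 8, 1, 10, 2]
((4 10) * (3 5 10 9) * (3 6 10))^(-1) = ((3 5)(4 9 6 10))^(-1) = (3 5)(4 10 6 9)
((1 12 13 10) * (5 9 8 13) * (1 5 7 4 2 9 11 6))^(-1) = (1 6 11 5 10 13 8 9 2 4 7 12)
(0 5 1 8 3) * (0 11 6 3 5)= (1 8 5)(3 11 6)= [0, 8, 2, 11, 4, 1, 3, 7, 5, 9, 10, 6]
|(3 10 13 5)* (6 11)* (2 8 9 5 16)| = |(2 8 9 5 3 10 13 16)(6 11)| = 8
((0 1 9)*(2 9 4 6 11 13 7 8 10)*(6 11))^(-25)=((0 1 4 11 13 7 8 10 2 9))^(-25)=(0 7)(1 8)(2 11)(4 10)(9 13)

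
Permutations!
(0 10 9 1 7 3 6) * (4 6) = (0 10 9 1 7 3 4 6) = [10, 7, 2, 4, 6, 5, 0, 3, 8, 1, 9]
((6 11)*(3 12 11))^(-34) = (3 11)(6 12)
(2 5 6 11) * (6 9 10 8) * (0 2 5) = (0 2)(5 9 10 8 6 11) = [2, 1, 0, 3, 4, 9, 11, 7, 6, 10, 8, 5]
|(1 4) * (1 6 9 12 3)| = |(1 4 6 9 12 3)| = 6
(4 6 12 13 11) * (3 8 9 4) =[0, 1, 2, 8, 6, 5, 12, 7, 9, 4, 10, 3, 13, 11] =(3 8 9 4 6 12 13 11)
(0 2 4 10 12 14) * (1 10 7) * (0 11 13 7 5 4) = (0 2)(1 10 12 14 11 13 7)(4 5) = [2, 10, 0, 3, 5, 4, 6, 1, 8, 9, 12, 13, 14, 7, 11]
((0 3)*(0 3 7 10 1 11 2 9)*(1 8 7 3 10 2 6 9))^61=(0 3 10 8 7 2 1 11 6 9)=((0 3 10 8 7 2 1 11 6 9))^61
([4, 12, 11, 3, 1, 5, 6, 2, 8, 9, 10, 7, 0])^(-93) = [12, 4, 2, 3, 0, 5, 6, 7, 8, 9, 10, 11, 1]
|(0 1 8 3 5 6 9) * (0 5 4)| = |(0 1 8 3 4)(5 6 9)| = 15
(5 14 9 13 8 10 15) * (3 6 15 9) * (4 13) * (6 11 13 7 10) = (3 11 13 8 6 15 5 14)(4 7 10 9) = [0, 1, 2, 11, 7, 14, 15, 10, 6, 4, 9, 13, 12, 8, 3, 5]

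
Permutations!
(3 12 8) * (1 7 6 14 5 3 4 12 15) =(1 7 6 14 5 3 15)(4 12 8) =[0, 7, 2, 15, 12, 3, 14, 6, 4, 9, 10, 11, 8, 13, 5, 1]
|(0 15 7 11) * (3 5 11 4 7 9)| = 6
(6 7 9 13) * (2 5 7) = (2 5 7 9 13 6) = [0, 1, 5, 3, 4, 7, 2, 9, 8, 13, 10, 11, 12, 6]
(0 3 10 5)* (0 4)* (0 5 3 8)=(0 8)(3 10)(4 5)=[8, 1, 2, 10, 5, 4, 6, 7, 0, 9, 3]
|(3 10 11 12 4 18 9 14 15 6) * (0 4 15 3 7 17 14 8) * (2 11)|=10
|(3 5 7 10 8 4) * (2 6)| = |(2 6)(3 5 7 10 8 4)| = 6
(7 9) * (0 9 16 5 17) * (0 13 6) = (0 9 7 16 5 17 13 6) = [9, 1, 2, 3, 4, 17, 0, 16, 8, 7, 10, 11, 12, 6, 14, 15, 5, 13]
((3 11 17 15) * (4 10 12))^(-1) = ((3 11 17 15)(4 10 12))^(-1) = (3 15 17 11)(4 12 10)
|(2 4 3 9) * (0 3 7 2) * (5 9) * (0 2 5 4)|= |(0 3 4 7 5 9 2)|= 7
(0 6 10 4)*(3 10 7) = (0 6 7 3 10 4) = [6, 1, 2, 10, 0, 5, 7, 3, 8, 9, 4]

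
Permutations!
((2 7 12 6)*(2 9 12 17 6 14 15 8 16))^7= (2 15 9 7 8 12 17 16 14 6)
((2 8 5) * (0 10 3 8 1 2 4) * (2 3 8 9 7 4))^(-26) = (0 2 7 8 3)(1 4 5 9 10)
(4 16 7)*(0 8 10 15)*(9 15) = [8, 1, 2, 3, 16, 5, 6, 4, 10, 15, 9, 11, 12, 13, 14, 0, 7] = (0 8 10 9 15)(4 16 7)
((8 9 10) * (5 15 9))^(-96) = (5 8 10 9 15)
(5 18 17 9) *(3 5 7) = (3 5 18 17 9 7) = [0, 1, 2, 5, 4, 18, 6, 3, 8, 7, 10, 11, 12, 13, 14, 15, 16, 9, 17]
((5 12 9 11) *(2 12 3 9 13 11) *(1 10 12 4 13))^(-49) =((1 10 12)(2 4 13 11 5 3 9))^(-49) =(13)(1 12 10)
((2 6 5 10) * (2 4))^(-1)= ((2 6 5 10 4))^(-1)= (2 4 10 5 6)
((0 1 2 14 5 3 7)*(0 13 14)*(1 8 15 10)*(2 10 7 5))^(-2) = ((0 8 15 7 13 14 2)(1 10)(3 5))^(-2) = (0 14 7 8 2 13 15)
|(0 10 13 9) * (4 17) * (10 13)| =|(0 13 9)(4 17)| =6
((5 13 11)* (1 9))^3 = (13)(1 9)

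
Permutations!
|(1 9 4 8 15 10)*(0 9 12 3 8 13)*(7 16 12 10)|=|(0 9 4 13)(1 10)(3 8 15 7 16 12)|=12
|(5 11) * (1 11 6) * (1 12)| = 5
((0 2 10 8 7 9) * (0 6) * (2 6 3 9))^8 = ((0 6)(2 10 8 7)(3 9))^8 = (10)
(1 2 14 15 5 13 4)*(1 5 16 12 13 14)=(1 2)(4 5 14 15 16 12 13)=[0, 2, 1, 3, 5, 14, 6, 7, 8, 9, 10, 11, 13, 4, 15, 16, 12]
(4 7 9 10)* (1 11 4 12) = (1 11 4 7 9 10 12) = [0, 11, 2, 3, 7, 5, 6, 9, 8, 10, 12, 4, 1]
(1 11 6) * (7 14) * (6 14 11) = [0, 6, 2, 3, 4, 5, 1, 11, 8, 9, 10, 14, 12, 13, 7] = (1 6)(7 11 14)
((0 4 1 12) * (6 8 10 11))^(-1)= ((0 4 1 12)(6 8 10 11))^(-1)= (0 12 1 4)(6 11 10 8)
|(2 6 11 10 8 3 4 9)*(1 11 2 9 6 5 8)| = 6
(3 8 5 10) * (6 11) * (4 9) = (3 8 5 10)(4 9)(6 11) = [0, 1, 2, 8, 9, 10, 11, 7, 5, 4, 3, 6]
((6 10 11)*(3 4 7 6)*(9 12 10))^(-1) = ((3 4 7 6 9 12 10 11))^(-1) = (3 11 10 12 9 6 7 4)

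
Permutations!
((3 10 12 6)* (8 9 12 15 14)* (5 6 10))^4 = (3 5 6)(8 15 12)(9 14 10)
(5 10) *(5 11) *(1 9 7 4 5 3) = (1 9 7 4 5 10 11 3) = [0, 9, 2, 1, 5, 10, 6, 4, 8, 7, 11, 3]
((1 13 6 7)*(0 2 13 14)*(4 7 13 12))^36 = ((0 2 12 4 7 1 14)(6 13))^36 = (0 2 12 4 7 1 14)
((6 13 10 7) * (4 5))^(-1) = (4 5)(6 7 10 13)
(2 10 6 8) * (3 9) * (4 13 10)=[0, 1, 4, 9, 13, 5, 8, 7, 2, 3, 6, 11, 12, 10]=(2 4 13 10 6 8)(3 9)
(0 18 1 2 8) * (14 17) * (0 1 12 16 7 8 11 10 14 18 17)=[17, 2, 11, 3, 4, 5, 6, 8, 1, 9, 14, 10, 16, 13, 0, 15, 7, 18, 12]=(0 17 18 12 16 7 8 1 2 11 10 14)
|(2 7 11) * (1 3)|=6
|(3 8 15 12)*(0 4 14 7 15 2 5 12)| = |(0 4 14 7 15)(2 5 12 3 8)| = 5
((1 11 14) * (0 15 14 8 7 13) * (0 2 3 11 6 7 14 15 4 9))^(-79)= ((15)(0 4 9)(1 6 7 13 2 3 11 8 14))^(-79)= (15)(0 9 4)(1 7 2 11 14 6 13 3 8)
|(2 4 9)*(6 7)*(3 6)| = |(2 4 9)(3 6 7)| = 3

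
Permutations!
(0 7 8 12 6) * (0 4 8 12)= [7, 1, 2, 3, 8, 5, 4, 12, 0, 9, 10, 11, 6]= (0 7 12 6 4 8)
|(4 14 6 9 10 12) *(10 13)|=7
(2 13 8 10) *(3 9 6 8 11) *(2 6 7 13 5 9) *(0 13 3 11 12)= (0 13 12)(2 5 9 7 3)(6 8 10)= [13, 1, 5, 2, 4, 9, 8, 3, 10, 7, 6, 11, 0, 12]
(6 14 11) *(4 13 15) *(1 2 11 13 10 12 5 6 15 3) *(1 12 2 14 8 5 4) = [0, 14, 11, 12, 10, 6, 8, 7, 5, 9, 2, 15, 4, 3, 13, 1] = (1 14 13 3 12 4 10 2 11 15)(5 6 8)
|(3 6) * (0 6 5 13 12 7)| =|(0 6 3 5 13 12 7)| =7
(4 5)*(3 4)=[0, 1, 2, 4, 5, 3]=(3 4 5)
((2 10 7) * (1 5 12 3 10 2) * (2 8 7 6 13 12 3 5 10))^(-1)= (1 7 8 2 3 5 12 13 6 10)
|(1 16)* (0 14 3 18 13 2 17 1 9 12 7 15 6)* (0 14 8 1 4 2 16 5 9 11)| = 15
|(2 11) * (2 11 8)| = |(11)(2 8)| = 2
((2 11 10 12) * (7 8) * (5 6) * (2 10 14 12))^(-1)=((2 11 14 12 10)(5 6)(7 8))^(-1)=(2 10 12 14 11)(5 6)(7 8)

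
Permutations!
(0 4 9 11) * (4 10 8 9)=(0 10 8 9 11)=[10, 1, 2, 3, 4, 5, 6, 7, 9, 11, 8, 0]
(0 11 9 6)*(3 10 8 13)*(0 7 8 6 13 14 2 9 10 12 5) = (0 11 10 6 7 8 14 2 9 13 3 12 5) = [11, 1, 9, 12, 4, 0, 7, 8, 14, 13, 6, 10, 5, 3, 2]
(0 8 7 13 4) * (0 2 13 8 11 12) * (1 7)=(0 11 12)(1 7 8)(2 13 4)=[11, 7, 13, 3, 2, 5, 6, 8, 1, 9, 10, 12, 0, 4]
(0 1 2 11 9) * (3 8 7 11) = (0 1 2 3 8 7 11 9) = [1, 2, 3, 8, 4, 5, 6, 11, 7, 0, 10, 9]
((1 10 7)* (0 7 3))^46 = ((0 7 1 10 3))^46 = (0 7 1 10 3)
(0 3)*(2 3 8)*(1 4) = (0 8 2 3)(1 4) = [8, 4, 3, 0, 1, 5, 6, 7, 2]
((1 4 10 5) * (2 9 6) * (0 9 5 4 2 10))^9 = (0 4 10 6 9)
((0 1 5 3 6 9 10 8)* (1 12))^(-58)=(0 6 12 9 1 10 5 8 3)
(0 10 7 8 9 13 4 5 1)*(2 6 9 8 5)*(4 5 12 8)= [10, 0, 6, 3, 2, 1, 9, 12, 4, 13, 7, 11, 8, 5]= (0 10 7 12 8 4 2 6 9 13 5 1)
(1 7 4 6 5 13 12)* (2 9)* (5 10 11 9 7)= [0, 5, 7, 3, 6, 13, 10, 4, 8, 2, 11, 9, 1, 12]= (1 5 13 12)(2 7 4 6 10 11 9)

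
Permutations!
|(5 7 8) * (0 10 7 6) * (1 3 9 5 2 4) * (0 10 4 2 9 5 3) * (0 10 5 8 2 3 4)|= |(1 10 7 2 3 8 9 4)(5 6)|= 8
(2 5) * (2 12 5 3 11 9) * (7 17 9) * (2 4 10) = (2 3 11 7 17 9 4 10)(5 12) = [0, 1, 3, 11, 10, 12, 6, 17, 8, 4, 2, 7, 5, 13, 14, 15, 16, 9]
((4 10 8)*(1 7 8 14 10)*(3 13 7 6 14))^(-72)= (14)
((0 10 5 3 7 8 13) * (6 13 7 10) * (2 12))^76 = (0 6 13)(3 10 5)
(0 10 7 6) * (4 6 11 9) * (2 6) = (0 10 7 11 9 4 2 6) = [10, 1, 6, 3, 2, 5, 0, 11, 8, 4, 7, 9]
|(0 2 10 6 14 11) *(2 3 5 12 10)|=8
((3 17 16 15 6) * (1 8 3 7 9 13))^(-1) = ((1 8 3 17 16 15 6 7 9 13))^(-1) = (1 13 9 7 6 15 16 17 3 8)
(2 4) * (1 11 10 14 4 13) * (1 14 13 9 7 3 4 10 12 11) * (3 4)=(2 9 7 4)(10 13 14)(11 12)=[0, 1, 9, 3, 2, 5, 6, 4, 8, 7, 13, 12, 11, 14, 10]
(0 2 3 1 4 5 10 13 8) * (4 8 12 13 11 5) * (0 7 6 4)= (0 2 3 1 8 7 6 4)(5 10 11)(12 13)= [2, 8, 3, 1, 0, 10, 4, 6, 7, 9, 11, 5, 13, 12]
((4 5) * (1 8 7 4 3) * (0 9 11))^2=((0 9 11)(1 8 7 4 5 3))^2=(0 11 9)(1 7 5)(3 8 4)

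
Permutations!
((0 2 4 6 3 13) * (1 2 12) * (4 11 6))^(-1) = ((0 12 1 2 11 6 3 13))^(-1) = (0 13 3 6 11 2 1 12)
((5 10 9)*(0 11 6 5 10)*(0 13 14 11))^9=(5 6 11 14 13)(9 10)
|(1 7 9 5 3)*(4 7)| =|(1 4 7 9 5 3)| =6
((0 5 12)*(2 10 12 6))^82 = ((0 5 6 2 10 12))^82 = (0 10 6)(2 5 12)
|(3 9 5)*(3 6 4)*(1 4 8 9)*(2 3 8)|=8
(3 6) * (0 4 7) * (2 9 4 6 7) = (0 6 3 7)(2 9 4) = [6, 1, 9, 7, 2, 5, 3, 0, 8, 4]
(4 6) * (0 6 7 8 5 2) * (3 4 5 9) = [6, 1, 0, 4, 7, 2, 5, 8, 9, 3] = (0 6 5 2)(3 4 7 8 9)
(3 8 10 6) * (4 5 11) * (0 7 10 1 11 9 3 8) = (0 7 10 6 8 1 11 4 5 9 3) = [7, 11, 2, 0, 5, 9, 8, 10, 1, 3, 6, 4]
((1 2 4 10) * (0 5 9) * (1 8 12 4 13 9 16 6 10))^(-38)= (0 13 1 12 10 16)(2 4 8 6 5 9)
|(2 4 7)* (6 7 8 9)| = 6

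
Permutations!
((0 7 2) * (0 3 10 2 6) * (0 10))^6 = ((0 7 6 10 2 3))^6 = (10)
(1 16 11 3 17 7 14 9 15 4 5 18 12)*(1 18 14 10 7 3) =[0, 16, 2, 17, 5, 14, 6, 10, 8, 15, 7, 1, 18, 13, 9, 4, 11, 3, 12] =(1 16 11)(3 17)(4 5 14 9 15)(7 10)(12 18)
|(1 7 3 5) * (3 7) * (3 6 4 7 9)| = |(1 6 4 7 9 3 5)| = 7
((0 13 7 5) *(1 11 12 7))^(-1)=((0 13 1 11 12 7 5))^(-1)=(0 5 7 12 11 1 13)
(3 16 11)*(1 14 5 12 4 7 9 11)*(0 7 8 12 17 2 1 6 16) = (0 7 9 11 3)(1 14 5 17 2)(4 8 12)(6 16) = [7, 14, 1, 0, 8, 17, 16, 9, 12, 11, 10, 3, 4, 13, 5, 15, 6, 2]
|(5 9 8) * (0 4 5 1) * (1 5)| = 3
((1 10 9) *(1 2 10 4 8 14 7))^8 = ((1 4 8 14 7)(2 10 9))^8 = (1 14 4 7 8)(2 9 10)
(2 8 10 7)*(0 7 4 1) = (0 7 2 8 10 4 1) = [7, 0, 8, 3, 1, 5, 6, 2, 10, 9, 4]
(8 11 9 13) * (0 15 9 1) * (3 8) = (0 15 9 13 3 8 11 1) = [15, 0, 2, 8, 4, 5, 6, 7, 11, 13, 10, 1, 12, 3, 14, 9]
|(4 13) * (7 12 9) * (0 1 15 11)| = |(0 1 15 11)(4 13)(7 12 9)| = 12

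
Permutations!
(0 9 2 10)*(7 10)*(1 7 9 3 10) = (0 3 10)(1 7)(2 9) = [3, 7, 9, 10, 4, 5, 6, 1, 8, 2, 0]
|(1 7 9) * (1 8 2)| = |(1 7 9 8 2)| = 5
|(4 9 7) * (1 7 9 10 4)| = |(1 7)(4 10)| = 2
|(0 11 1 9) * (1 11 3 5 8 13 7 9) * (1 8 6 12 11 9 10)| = 35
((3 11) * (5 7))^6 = ((3 11)(5 7))^6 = (11)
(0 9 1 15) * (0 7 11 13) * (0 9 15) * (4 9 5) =(0 15 7 11 13 5 4 9 1) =[15, 0, 2, 3, 9, 4, 6, 11, 8, 1, 10, 13, 12, 5, 14, 7]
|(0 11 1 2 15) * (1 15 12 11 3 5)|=|(0 3 5 1 2 12 11 15)|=8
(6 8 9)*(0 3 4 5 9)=(0 3 4 5 9 6 8)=[3, 1, 2, 4, 5, 9, 8, 7, 0, 6]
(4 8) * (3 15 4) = (3 15 4 8) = [0, 1, 2, 15, 8, 5, 6, 7, 3, 9, 10, 11, 12, 13, 14, 4]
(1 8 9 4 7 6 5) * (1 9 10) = (1 8 10)(4 7 6 5 9) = [0, 8, 2, 3, 7, 9, 5, 6, 10, 4, 1]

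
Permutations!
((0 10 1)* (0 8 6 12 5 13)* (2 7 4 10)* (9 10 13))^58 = (0 4 2 13 7)(1 6 5 10 8 12 9)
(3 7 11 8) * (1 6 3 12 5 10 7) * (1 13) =(1 6 3 13)(5 10 7 11 8 12) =[0, 6, 2, 13, 4, 10, 3, 11, 12, 9, 7, 8, 5, 1]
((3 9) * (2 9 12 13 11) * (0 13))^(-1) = (0 12 3 9 2 11 13)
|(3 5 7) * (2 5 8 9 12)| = |(2 5 7 3 8 9 12)| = 7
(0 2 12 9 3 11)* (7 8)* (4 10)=(0 2 12 9 3 11)(4 10)(7 8)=[2, 1, 12, 11, 10, 5, 6, 8, 7, 3, 4, 0, 9]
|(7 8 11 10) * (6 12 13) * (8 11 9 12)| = |(6 8 9 12 13)(7 11 10)| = 15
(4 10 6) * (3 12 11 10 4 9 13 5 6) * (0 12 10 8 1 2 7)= (0 12 11 8 1 2 7)(3 10)(5 6 9 13)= [12, 2, 7, 10, 4, 6, 9, 0, 1, 13, 3, 8, 11, 5]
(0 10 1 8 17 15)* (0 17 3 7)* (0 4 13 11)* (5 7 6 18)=(0 10 1 8 3 6 18 5 7 4 13 11)(15 17)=[10, 8, 2, 6, 13, 7, 18, 4, 3, 9, 1, 0, 12, 11, 14, 17, 16, 15, 5]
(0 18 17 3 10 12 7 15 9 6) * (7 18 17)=(0 17 3 10 12 18 7 15 9 6)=[17, 1, 2, 10, 4, 5, 0, 15, 8, 6, 12, 11, 18, 13, 14, 9, 16, 3, 7]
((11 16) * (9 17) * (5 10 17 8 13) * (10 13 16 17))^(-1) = (5 13)(8 9 17 11 16)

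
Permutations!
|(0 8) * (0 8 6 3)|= 3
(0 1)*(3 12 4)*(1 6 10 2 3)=(0 6 10 2 3 12 4 1)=[6, 0, 3, 12, 1, 5, 10, 7, 8, 9, 2, 11, 4]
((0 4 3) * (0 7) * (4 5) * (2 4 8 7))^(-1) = ((0 5 8 7)(2 4 3))^(-1) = (0 7 8 5)(2 3 4)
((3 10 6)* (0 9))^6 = (10)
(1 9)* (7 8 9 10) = (1 10 7 8 9) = [0, 10, 2, 3, 4, 5, 6, 8, 9, 1, 7]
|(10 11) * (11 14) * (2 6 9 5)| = |(2 6 9 5)(10 14 11)| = 12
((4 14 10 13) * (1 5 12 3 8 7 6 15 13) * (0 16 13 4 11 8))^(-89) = (0 16 13 11 8 7 6 15 4 14 10 1 5 12 3)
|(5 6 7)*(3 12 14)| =|(3 12 14)(5 6 7)| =3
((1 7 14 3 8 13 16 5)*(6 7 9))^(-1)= (1 5 16 13 8 3 14 7 6 9)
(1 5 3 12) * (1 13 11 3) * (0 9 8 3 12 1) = (0 9 8 3 1 5)(11 12 13) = [9, 5, 2, 1, 4, 0, 6, 7, 3, 8, 10, 12, 13, 11]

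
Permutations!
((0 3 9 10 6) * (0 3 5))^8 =(10)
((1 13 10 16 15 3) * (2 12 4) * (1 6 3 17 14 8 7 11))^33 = (1 16 14 11 10 17 7 13 15 8)(3 6)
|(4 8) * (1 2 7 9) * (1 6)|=|(1 2 7 9 6)(4 8)|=10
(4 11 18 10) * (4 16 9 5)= (4 11 18 10 16 9 5)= [0, 1, 2, 3, 11, 4, 6, 7, 8, 5, 16, 18, 12, 13, 14, 15, 9, 17, 10]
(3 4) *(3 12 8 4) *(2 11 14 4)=(2 11 14 4 12 8)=[0, 1, 11, 3, 12, 5, 6, 7, 2, 9, 10, 14, 8, 13, 4]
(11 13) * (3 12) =[0, 1, 2, 12, 4, 5, 6, 7, 8, 9, 10, 13, 3, 11] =(3 12)(11 13)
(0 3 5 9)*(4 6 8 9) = [3, 1, 2, 5, 6, 4, 8, 7, 9, 0] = (0 3 5 4 6 8 9)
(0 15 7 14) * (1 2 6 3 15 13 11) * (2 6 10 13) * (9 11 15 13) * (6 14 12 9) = (0 2 10 6 3 13 15 7 12 9 11 1 14) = [2, 14, 10, 13, 4, 5, 3, 12, 8, 11, 6, 1, 9, 15, 0, 7]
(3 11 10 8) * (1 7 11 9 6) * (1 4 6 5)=(1 7 11 10 8 3 9 5)(4 6)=[0, 7, 2, 9, 6, 1, 4, 11, 3, 5, 8, 10]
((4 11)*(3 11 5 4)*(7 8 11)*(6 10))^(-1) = ((3 7 8 11)(4 5)(6 10))^(-1) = (3 11 8 7)(4 5)(6 10)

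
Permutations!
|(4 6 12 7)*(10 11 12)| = |(4 6 10 11 12 7)| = 6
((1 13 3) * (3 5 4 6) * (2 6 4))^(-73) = (1 3 6 2 5 13)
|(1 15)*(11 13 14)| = |(1 15)(11 13 14)| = 6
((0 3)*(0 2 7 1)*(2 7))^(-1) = (0 1 7 3)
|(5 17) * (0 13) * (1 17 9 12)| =10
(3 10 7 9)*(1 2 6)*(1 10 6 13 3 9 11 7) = (1 2 13 3 6 10)(7 11) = [0, 2, 13, 6, 4, 5, 10, 11, 8, 9, 1, 7, 12, 3]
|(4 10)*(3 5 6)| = 6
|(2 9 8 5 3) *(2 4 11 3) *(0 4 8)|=|(0 4 11 3 8 5 2 9)|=8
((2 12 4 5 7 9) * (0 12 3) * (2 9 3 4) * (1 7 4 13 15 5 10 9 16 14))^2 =((0 12 2 13 15 5 4 10 9 16 14 1 7 3))^2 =(0 2 15 4 9 14 7)(1 3 12 13 5 10 16)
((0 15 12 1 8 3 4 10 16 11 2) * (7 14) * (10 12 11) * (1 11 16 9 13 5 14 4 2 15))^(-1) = (0 2 3 8 1)(4 7 14 5 13 9 10 16 15 11 12)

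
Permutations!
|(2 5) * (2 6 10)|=|(2 5 6 10)|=4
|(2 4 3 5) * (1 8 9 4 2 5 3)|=4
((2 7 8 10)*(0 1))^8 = (10)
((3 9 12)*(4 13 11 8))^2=((3 9 12)(4 13 11 8))^2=(3 12 9)(4 11)(8 13)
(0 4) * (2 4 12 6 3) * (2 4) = (0 12 6 3 4) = [12, 1, 2, 4, 0, 5, 3, 7, 8, 9, 10, 11, 6]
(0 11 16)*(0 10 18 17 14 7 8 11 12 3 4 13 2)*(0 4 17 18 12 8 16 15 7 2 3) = (18)(0 8 11 15 7 16 10 12)(2 4 13 3 17 14) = [8, 1, 4, 17, 13, 5, 6, 16, 11, 9, 12, 15, 0, 3, 2, 7, 10, 14, 18]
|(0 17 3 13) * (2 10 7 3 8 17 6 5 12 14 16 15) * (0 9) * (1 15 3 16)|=14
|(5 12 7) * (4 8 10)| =3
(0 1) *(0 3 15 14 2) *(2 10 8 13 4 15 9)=(0 1 3 9 2)(4 15 14 10 8 13)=[1, 3, 0, 9, 15, 5, 6, 7, 13, 2, 8, 11, 12, 4, 10, 14]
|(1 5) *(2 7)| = |(1 5)(2 7)| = 2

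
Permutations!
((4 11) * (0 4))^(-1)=(0 11 4)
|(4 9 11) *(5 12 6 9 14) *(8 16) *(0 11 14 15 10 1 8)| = 40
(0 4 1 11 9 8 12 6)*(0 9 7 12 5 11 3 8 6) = (0 4 1 3 8 5 11 7 12)(6 9) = [4, 3, 2, 8, 1, 11, 9, 12, 5, 6, 10, 7, 0]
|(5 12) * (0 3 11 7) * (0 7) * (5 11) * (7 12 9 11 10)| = 15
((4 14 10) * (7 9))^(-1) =((4 14 10)(7 9))^(-1) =(4 10 14)(7 9)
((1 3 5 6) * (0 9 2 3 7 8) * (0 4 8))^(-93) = ((0 9 2 3 5 6 1 7)(4 8))^(-93) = (0 3 1 9 5 7 2 6)(4 8)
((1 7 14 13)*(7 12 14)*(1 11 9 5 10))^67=(1 13 5 12 11 10 14 9)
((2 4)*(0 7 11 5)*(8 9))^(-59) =((0 7 11 5)(2 4)(8 9))^(-59) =(0 7 11 5)(2 4)(8 9)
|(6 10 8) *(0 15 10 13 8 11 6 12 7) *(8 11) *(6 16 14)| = |(0 15 10 8 12 7)(6 13 11 16 14)| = 30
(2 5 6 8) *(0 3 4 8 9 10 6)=(0 3 4 8 2 5)(6 9 10)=[3, 1, 5, 4, 8, 0, 9, 7, 2, 10, 6]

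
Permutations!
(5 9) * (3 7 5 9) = [0, 1, 2, 7, 4, 3, 6, 5, 8, 9] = (9)(3 7 5)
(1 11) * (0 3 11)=[3, 0, 2, 11, 4, 5, 6, 7, 8, 9, 10, 1]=(0 3 11 1)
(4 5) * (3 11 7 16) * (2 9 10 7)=(2 9 10 7 16 3 11)(4 5)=[0, 1, 9, 11, 5, 4, 6, 16, 8, 10, 7, 2, 12, 13, 14, 15, 3]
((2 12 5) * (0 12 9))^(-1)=(0 9 2 5 12)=((0 12 5 2 9))^(-1)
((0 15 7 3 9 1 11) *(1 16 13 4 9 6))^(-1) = (0 11 1 6 3 7 15)(4 13 16 9)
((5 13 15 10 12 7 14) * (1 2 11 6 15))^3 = (1 6 12 5 2 15 7 13 11 10 14)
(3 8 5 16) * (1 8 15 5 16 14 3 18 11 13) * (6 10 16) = (1 8 6 10 16 18 11 13)(3 15 5 14) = [0, 8, 2, 15, 4, 14, 10, 7, 6, 9, 16, 13, 12, 1, 3, 5, 18, 17, 11]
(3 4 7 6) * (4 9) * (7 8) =(3 9 4 8 7 6) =[0, 1, 2, 9, 8, 5, 3, 6, 7, 4]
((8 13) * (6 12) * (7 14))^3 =(6 12)(7 14)(8 13) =((6 12)(7 14)(8 13))^3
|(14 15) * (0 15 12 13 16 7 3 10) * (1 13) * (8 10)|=11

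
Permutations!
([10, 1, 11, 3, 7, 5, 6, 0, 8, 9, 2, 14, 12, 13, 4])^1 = [10, 1, 11, 3, 7, 5, 6, 0, 8, 9, 2, 14, 12, 13, 4]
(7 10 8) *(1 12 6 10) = [0, 12, 2, 3, 4, 5, 10, 1, 7, 9, 8, 11, 6] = (1 12 6 10 8 7)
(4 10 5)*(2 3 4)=(2 3 4 10 5)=[0, 1, 3, 4, 10, 2, 6, 7, 8, 9, 5]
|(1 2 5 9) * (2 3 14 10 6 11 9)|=14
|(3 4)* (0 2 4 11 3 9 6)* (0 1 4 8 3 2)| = |(1 4 9 6)(2 8 3 11)| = 4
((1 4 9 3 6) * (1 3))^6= ((1 4 9)(3 6))^6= (9)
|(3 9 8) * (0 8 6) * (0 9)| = |(0 8 3)(6 9)| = 6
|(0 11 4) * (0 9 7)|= |(0 11 4 9 7)|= 5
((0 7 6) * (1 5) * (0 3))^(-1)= (0 3 6 7)(1 5)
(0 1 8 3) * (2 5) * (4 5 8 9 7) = (0 1 9 7 4 5 2 8 3) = [1, 9, 8, 0, 5, 2, 6, 4, 3, 7]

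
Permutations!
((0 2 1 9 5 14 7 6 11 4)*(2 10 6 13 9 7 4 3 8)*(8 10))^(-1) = ((0 8 2 1 7 13 9 5 14 4)(3 10 6 11))^(-1) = (0 4 14 5 9 13 7 1 2 8)(3 11 6 10)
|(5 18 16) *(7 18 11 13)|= |(5 11 13 7 18 16)|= 6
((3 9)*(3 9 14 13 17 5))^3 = (3 17 14 5 13)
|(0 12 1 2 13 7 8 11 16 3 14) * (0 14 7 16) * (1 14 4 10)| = |(0 12 14 4 10 1 2 13 16 3 7 8 11)| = 13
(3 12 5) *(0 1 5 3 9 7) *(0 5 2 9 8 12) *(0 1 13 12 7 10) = (0 13 12 3 1 2 9 10)(5 8 7) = [13, 2, 9, 1, 4, 8, 6, 5, 7, 10, 0, 11, 3, 12]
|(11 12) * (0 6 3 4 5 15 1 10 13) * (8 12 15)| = |(0 6 3 4 5 8 12 11 15 1 10 13)| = 12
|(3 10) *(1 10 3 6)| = |(1 10 6)| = 3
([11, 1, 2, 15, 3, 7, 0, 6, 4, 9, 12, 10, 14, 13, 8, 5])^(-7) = (0 8 7 12 15 11 4 6 14 5 10 3)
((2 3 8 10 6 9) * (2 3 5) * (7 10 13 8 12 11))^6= ((2 5)(3 12 11 7 10 6 9)(8 13))^6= (13)(3 9 6 10 7 11 12)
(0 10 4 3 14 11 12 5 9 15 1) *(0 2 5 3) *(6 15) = (0 10 4)(1 2 5 9 6 15)(3 14 11 12) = [10, 2, 5, 14, 0, 9, 15, 7, 8, 6, 4, 12, 3, 13, 11, 1]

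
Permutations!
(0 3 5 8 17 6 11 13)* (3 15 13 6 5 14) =(0 15 13)(3 14)(5 8 17)(6 11) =[15, 1, 2, 14, 4, 8, 11, 7, 17, 9, 10, 6, 12, 0, 3, 13, 16, 5]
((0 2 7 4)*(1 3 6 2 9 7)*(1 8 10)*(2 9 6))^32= ((0 6 9 7 4)(1 3 2 8 10))^32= (0 9 4 6 7)(1 2 10 3 8)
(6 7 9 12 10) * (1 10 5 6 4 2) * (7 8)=[0, 10, 1, 3, 2, 6, 8, 9, 7, 12, 4, 11, 5]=(1 10 4 2)(5 6 8 7 9 12)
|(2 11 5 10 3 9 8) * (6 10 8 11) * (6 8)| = |(2 8)(3 9 11 5 6 10)| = 6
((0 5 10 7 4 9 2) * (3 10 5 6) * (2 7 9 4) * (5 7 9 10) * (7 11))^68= ((0 6 3 5 11 7 2))^68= (0 7 5 6 2 11 3)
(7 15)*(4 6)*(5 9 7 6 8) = (4 8 5 9 7 15 6) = [0, 1, 2, 3, 8, 9, 4, 15, 5, 7, 10, 11, 12, 13, 14, 6]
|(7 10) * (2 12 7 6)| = |(2 12 7 10 6)| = 5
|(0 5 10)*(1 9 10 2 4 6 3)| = |(0 5 2 4 6 3 1 9 10)| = 9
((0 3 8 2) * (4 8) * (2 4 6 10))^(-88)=(0 6 2 3 10)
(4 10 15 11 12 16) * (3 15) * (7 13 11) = [0, 1, 2, 15, 10, 5, 6, 13, 8, 9, 3, 12, 16, 11, 14, 7, 4] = (3 15 7 13 11 12 16 4 10)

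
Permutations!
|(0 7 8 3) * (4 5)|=4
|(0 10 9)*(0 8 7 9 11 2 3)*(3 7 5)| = |(0 10 11 2 7 9 8 5 3)| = 9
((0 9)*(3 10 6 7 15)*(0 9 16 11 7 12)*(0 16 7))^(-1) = (0 11 16 12 6 10 3 15 7)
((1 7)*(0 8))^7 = (0 8)(1 7)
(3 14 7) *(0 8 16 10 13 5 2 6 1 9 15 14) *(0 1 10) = (0 8 16)(1 9 15 14 7 3)(2 6 10 13 5) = [8, 9, 6, 1, 4, 2, 10, 3, 16, 15, 13, 11, 12, 5, 7, 14, 0]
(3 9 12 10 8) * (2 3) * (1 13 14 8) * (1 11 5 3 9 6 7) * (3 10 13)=[0, 3, 9, 6, 4, 10, 7, 1, 2, 12, 11, 5, 13, 14, 8]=(1 3 6 7)(2 9 12 13 14 8)(5 10 11)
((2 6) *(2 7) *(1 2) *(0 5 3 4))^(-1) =((0 5 3 4)(1 2 6 7))^(-1) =(0 4 3 5)(1 7 6 2)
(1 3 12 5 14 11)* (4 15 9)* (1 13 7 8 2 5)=(1 3 12)(2 5 14 11 13 7 8)(4 15 9)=[0, 3, 5, 12, 15, 14, 6, 8, 2, 4, 10, 13, 1, 7, 11, 9]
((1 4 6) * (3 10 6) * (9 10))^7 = ((1 4 3 9 10 6))^7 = (1 4 3 9 10 6)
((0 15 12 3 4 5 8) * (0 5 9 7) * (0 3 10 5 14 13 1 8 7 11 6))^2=((0 15 12 10 5 7 3 4 9 11 6)(1 8 14 13))^2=(0 12 5 3 9 6 15 10 7 4 11)(1 14)(8 13)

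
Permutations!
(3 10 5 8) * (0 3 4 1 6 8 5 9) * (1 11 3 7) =[7, 6, 2, 10, 11, 5, 8, 1, 4, 0, 9, 3] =(0 7 1 6 8 4 11 3 10 9)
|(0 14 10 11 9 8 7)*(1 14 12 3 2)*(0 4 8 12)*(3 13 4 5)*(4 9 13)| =13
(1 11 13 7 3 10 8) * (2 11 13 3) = [0, 13, 11, 10, 4, 5, 6, 2, 1, 9, 8, 3, 12, 7] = (1 13 7 2 11 3 10 8)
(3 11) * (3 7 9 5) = [0, 1, 2, 11, 4, 3, 6, 9, 8, 5, 10, 7] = (3 11 7 9 5)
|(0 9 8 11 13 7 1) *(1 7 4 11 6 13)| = |(0 9 8 6 13 4 11 1)| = 8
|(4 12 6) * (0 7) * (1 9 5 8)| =12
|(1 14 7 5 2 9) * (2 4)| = 7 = |(1 14 7 5 4 2 9)|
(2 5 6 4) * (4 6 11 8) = (2 5 11 8 4) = [0, 1, 5, 3, 2, 11, 6, 7, 4, 9, 10, 8]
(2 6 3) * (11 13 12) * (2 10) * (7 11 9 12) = (2 6 3 10)(7 11 13)(9 12) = [0, 1, 6, 10, 4, 5, 3, 11, 8, 12, 2, 13, 9, 7]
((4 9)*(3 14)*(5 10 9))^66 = (14)(4 10)(5 9)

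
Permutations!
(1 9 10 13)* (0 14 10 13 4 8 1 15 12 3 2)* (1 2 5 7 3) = (0 14 10 4 8 2)(1 9 13 15 12)(3 5 7) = [14, 9, 0, 5, 8, 7, 6, 3, 2, 13, 4, 11, 1, 15, 10, 12]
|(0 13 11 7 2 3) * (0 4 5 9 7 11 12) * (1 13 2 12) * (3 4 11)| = |(0 2 4 5 9 7 12)(1 13)(3 11)| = 14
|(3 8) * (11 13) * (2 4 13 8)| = |(2 4 13 11 8 3)| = 6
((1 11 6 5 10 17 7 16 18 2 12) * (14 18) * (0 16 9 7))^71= ((0 16 14 18 2 12 1 11 6 5 10 17)(7 9))^71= (0 17 10 5 6 11 1 12 2 18 14 16)(7 9)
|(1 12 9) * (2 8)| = 6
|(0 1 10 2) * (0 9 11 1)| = |(1 10 2 9 11)| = 5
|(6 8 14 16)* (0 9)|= 4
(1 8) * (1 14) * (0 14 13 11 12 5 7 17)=(0 14 1 8 13 11 12 5 7 17)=[14, 8, 2, 3, 4, 7, 6, 17, 13, 9, 10, 12, 5, 11, 1, 15, 16, 0]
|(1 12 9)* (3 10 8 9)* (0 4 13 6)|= 12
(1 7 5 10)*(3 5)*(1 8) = (1 7 3 5 10 8) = [0, 7, 2, 5, 4, 10, 6, 3, 1, 9, 8]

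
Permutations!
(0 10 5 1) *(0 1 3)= [10, 1, 2, 0, 4, 3, 6, 7, 8, 9, 5]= (0 10 5 3)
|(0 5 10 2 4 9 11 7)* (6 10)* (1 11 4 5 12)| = |(0 12 1 11 7)(2 5 6 10)(4 9)| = 20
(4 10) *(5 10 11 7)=(4 11 7 5 10)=[0, 1, 2, 3, 11, 10, 6, 5, 8, 9, 4, 7]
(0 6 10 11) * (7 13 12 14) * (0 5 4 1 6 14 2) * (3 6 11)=(0 14 7 13 12 2)(1 11 5 4)(3 6 10)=[14, 11, 0, 6, 1, 4, 10, 13, 8, 9, 3, 5, 2, 12, 7]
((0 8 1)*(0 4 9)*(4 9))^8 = (9)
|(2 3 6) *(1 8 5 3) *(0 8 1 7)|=7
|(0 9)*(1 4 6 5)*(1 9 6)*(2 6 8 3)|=14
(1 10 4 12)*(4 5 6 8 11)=(1 10 5 6 8 11 4 12)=[0, 10, 2, 3, 12, 6, 8, 7, 11, 9, 5, 4, 1]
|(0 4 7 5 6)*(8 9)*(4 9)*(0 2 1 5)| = 20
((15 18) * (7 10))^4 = ((7 10)(15 18))^4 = (18)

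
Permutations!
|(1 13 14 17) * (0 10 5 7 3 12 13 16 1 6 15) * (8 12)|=|(0 10 5 7 3 8 12 13 14 17 6 15)(1 16)|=12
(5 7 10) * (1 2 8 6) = [0, 2, 8, 3, 4, 7, 1, 10, 6, 9, 5] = (1 2 8 6)(5 7 10)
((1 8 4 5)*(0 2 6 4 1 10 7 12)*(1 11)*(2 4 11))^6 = ((0 4 5 10 7 12)(1 8 2 6 11))^6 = (12)(1 8 2 6 11)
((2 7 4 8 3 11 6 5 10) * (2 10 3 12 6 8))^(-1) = ((2 7 4)(3 11 8 12 6 5))^(-1) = (2 4 7)(3 5 6 12 8 11)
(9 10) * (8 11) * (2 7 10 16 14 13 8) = (2 7 10 9 16 14 13 8 11) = [0, 1, 7, 3, 4, 5, 6, 10, 11, 16, 9, 2, 12, 8, 13, 15, 14]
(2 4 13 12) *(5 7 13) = (2 4 5 7 13 12) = [0, 1, 4, 3, 5, 7, 6, 13, 8, 9, 10, 11, 2, 12]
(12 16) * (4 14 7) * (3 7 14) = (3 7 4)(12 16) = [0, 1, 2, 7, 3, 5, 6, 4, 8, 9, 10, 11, 16, 13, 14, 15, 12]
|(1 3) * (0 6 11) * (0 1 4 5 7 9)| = |(0 6 11 1 3 4 5 7 9)| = 9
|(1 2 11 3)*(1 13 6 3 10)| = 12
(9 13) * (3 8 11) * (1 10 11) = [0, 10, 2, 8, 4, 5, 6, 7, 1, 13, 11, 3, 12, 9] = (1 10 11 3 8)(9 13)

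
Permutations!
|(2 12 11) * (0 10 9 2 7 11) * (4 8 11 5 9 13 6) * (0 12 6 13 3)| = |(13)(0 10 3)(2 6 4 8 11 7 5 9)| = 24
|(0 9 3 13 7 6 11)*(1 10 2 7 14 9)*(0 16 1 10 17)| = |(0 10 2 7 6 11 16 1 17)(3 13 14 9)| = 36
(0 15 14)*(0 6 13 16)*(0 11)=(0 15 14 6 13 16 11)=[15, 1, 2, 3, 4, 5, 13, 7, 8, 9, 10, 0, 12, 16, 6, 14, 11]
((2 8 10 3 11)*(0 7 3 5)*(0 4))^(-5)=(0 2 4 11 5 3 10 7 8)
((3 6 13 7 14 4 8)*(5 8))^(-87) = (3 6 13 7 14 4 5 8)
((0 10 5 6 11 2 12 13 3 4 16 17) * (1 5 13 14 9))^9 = (0 13 4 17 10 3 16)(1 5 6 11 2 12 14 9)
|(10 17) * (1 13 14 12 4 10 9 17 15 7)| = |(1 13 14 12 4 10 15 7)(9 17)| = 8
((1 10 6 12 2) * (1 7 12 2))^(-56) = (1 7 6)(2 10 12) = ((1 10 6 2 7 12))^(-56)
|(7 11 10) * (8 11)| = |(7 8 11 10)| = 4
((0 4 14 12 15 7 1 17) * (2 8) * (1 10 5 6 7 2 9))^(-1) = (0 17 1 9 8 2 15 12 14 4)(5 10 7 6)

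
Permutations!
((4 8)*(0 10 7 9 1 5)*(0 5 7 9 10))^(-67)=((1 7 10 9)(4 8))^(-67)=(1 7 10 9)(4 8)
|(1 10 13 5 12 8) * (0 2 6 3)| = 12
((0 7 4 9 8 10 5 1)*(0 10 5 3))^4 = (0 8 3 9 10 4 1 7 5)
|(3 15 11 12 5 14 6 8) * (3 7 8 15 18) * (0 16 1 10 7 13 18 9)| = |(0 16 1 10 7 8 13 18 3 9)(5 14 6 15 11 12)| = 30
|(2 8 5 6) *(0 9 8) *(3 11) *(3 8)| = 8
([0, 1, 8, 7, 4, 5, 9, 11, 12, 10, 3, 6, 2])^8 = [0, 1, 12, 11, 4, 5, 10, 6, 2, 3, 7, 9, 8]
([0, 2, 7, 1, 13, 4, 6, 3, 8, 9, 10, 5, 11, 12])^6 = (1 7)(2 3)(4 13 12 11 5)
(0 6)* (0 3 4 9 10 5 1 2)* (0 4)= (0 6 3)(1 2 4 9 10 5)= [6, 2, 4, 0, 9, 1, 3, 7, 8, 10, 5]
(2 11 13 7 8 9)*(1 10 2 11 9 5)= (1 10 2 9 11 13 7 8 5)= [0, 10, 9, 3, 4, 1, 6, 8, 5, 11, 2, 13, 12, 7]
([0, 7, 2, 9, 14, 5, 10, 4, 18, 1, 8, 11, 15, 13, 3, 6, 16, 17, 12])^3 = (1 14)(3 7)(4 9)(6 18)(8 15)(10 12)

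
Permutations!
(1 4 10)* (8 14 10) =(1 4 8 14 10) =[0, 4, 2, 3, 8, 5, 6, 7, 14, 9, 1, 11, 12, 13, 10]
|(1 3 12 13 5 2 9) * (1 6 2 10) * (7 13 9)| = 10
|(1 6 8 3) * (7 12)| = 4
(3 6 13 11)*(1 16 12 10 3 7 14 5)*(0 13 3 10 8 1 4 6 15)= (0 13 11 7 14 5 4 6 3 15)(1 16 12 8)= [13, 16, 2, 15, 6, 4, 3, 14, 1, 9, 10, 7, 8, 11, 5, 0, 12]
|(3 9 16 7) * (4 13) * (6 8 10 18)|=4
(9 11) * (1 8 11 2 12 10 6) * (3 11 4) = (1 8 4 3 11 9 2 12 10 6) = [0, 8, 12, 11, 3, 5, 1, 7, 4, 2, 6, 9, 10]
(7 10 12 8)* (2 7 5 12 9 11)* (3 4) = [0, 1, 7, 4, 3, 12, 6, 10, 5, 11, 9, 2, 8] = (2 7 10 9 11)(3 4)(5 12 8)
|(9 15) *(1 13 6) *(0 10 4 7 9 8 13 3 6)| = 24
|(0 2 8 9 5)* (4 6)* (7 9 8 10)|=|(0 2 10 7 9 5)(4 6)|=6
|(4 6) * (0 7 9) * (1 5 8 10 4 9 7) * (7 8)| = |(0 1 5 7 8 10 4 6 9)| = 9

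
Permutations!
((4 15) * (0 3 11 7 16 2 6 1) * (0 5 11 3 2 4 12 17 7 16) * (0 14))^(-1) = ((0 2 6 1 5 11 16 4 15 12 17 7 14))^(-1) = (0 14 7 17 12 15 4 16 11 5 1 6 2)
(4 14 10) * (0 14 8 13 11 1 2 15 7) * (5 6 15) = (0 14 10 4 8 13 11 1 2 5 6 15 7) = [14, 2, 5, 3, 8, 6, 15, 0, 13, 9, 4, 1, 12, 11, 10, 7]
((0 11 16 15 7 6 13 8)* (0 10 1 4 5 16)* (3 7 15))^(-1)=((0 11)(1 4 5 16 3 7 6 13 8 10))^(-1)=(0 11)(1 10 8 13 6 7 3 16 5 4)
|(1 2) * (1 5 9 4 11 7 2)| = 6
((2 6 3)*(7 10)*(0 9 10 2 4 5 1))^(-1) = ((0 9 10 7 2 6 3 4 5 1))^(-1) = (0 1 5 4 3 6 2 7 10 9)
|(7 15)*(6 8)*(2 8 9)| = 4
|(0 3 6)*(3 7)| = |(0 7 3 6)| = 4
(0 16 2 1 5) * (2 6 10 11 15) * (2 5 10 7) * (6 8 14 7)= (0 16 8 14 7 2 1 10 11 15 5)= [16, 10, 1, 3, 4, 0, 6, 2, 14, 9, 11, 15, 12, 13, 7, 5, 8]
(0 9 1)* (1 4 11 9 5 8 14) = (0 5 8 14 1)(4 11 9) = [5, 0, 2, 3, 11, 8, 6, 7, 14, 4, 10, 9, 12, 13, 1]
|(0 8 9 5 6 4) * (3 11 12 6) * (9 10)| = |(0 8 10 9 5 3 11 12 6 4)| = 10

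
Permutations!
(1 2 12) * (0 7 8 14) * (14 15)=(0 7 8 15 14)(1 2 12)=[7, 2, 12, 3, 4, 5, 6, 8, 15, 9, 10, 11, 1, 13, 0, 14]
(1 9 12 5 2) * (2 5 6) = (1 9 12 6 2) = [0, 9, 1, 3, 4, 5, 2, 7, 8, 12, 10, 11, 6]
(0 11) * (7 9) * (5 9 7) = (0 11)(5 9) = [11, 1, 2, 3, 4, 9, 6, 7, 8, 5, 10, 0]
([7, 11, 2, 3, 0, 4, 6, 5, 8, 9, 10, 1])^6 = [5, 1, 2, 3, 7, 0, 6, 4, 8, 9, 10, 11]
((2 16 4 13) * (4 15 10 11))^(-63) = ((2 16 15 10 11 4 13))^(-63) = (16)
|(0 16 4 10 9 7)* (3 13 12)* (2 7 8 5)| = 9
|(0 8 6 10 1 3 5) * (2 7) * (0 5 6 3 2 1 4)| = 6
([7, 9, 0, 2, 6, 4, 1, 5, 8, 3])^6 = [9, 5, 1, 6, 0, 2, 7, 3, 8, 4]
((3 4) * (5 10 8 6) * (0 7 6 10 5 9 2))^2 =((0 7 6 9 2)(3 4)(8 10))^2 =(10)(0 6 2 7 9)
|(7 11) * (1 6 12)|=|(1 6 12)(7 11)|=6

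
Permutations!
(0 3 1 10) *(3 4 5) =(0 4 5 3 1 10) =[4, 10, 2, 1, 5, 3, 6, 7, 8, 9, 0]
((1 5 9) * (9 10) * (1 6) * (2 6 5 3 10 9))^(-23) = ((1 3 10 2 6)(5 9))^(-23) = (1 10 6 3 2)(5 9)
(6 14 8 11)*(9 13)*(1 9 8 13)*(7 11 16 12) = (1 9)(6 14 13 8 16 12 7 11) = [0, 9, 2, 3, 4, 5, 14, 11, 16, 1, 10, 6, 7, 8, 13, 15, 12]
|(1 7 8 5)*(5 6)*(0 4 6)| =|(0 4 6 5 1 7 8)| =7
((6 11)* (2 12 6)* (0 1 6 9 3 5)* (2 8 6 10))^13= ((0 1 10 2 12 9 3 5)(6 11 8))^13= (0 9 10 5 12 1 3 2)(6 11 8)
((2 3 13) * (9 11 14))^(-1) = ((2 3 13)(9 11 14))^(-1) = (2 13 3)(9 14 11)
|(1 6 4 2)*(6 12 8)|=|(1 12 8 6 4 2)|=6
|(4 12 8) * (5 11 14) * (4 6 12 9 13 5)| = 6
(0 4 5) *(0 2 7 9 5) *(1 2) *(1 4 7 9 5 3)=[7, 2, 9, 1, 0, 4, 6, 5, 8, 3]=(0 7 5 4)(1 2 9 3)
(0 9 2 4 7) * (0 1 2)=(0 9)(1 2 4 7)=[9, 2, 4, 3, 7, 5, 6, 1, 8, 0]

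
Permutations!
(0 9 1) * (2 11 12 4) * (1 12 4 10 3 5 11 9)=(0 1)(2 9 12 10 3 5 11 4)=[1, 0, 9, 5, 2, 11, 6, 7, 8, 12, 3, 4, 10]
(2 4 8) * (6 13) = [0, 1, 4, 3, 8, 5, 13, 7, 2, 9, 10, 11, 12, 6] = (2 4 8)(6 13)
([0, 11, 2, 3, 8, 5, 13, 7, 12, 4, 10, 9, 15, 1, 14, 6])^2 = (1 9 8 15 13 11 4 12 6)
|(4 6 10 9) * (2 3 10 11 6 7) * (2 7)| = 10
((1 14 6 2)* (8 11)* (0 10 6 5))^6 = (0 5 14 1 2 6 10) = ((0 10 6 2 1 14 5)(8 11))^6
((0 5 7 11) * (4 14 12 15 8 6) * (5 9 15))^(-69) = (0 5 4 15 11 12 6 9 7 14 8)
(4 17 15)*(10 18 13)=(4 17 15)(10 18 13)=[0, 1, 2, 3, 17, 5, 6, 7, 8, 9, 18, 11, 12, 10, 14, 4, 16, 15, 13]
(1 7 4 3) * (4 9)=(1 7 9 4 3)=[0, 7, 2, 1, 3, 5, 6, 9, 8, 4]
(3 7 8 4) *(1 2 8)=(1 2 8 4 3 7)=[0, 2, 8, 7, 3, 5, 6, 1, 4]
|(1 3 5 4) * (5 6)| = |(1 3 6 5 4)| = 5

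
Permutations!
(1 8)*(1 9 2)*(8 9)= (1 9 2)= [0, 9, 1, 3, 4, 5, 6, 7, 8, 2]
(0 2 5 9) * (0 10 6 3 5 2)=(3 5 9 10 6)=[0, 1, 2, 5, 4, 9, 3, 7, 8, 10, 6]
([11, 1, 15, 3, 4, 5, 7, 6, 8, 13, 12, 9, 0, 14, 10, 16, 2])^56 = (2 16 15)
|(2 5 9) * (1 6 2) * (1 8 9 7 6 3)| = 4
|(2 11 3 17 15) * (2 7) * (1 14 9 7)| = 9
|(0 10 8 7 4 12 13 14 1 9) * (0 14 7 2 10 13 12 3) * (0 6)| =|(0 13 7 4 3 6)(1 9 14)(2 10 8)| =6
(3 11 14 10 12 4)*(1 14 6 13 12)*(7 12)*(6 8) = (1 14 10)(3 11 8 6 13 7 12 4) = [0, 14, 2, 11, 3, 5, 13, 12, 6, 9, 1, 8, 4, 7, 10]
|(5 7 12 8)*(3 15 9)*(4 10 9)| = 20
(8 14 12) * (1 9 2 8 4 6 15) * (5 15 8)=(1 9 2 5 15)(4 6 8 14 12)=[0, 9, 5, 3, 6, 15, 8, 7, 14, 2, 10, 11, 4, 13, 12, 1]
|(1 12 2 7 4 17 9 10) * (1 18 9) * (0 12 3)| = 24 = |(0 12 2 7 4 17 1 3)(9 10 18)|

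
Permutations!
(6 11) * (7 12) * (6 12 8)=(6 11 12 7 8)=[0, 1, 2, 3, 4, 5, 11, 8, 6, 9, 10, 12, 7]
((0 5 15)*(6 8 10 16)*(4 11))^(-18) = ((0 5 15)(4 11)(6 8 10 16))^(-18) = (6 10)(8 16)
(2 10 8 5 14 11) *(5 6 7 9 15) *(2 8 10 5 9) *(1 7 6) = [0, 7, 5, 3, 4, 14, 6, 2, 1, 15, 10, 8, 12, 13, 11, 9] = (1 7 2 5 14 11 8)(9 15)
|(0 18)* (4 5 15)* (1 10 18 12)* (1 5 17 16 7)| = 11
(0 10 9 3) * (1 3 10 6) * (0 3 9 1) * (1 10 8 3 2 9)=(10)(0 6)(2 9 8 3)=[6, 1, 9, 2, 4, 5, 0, 7, 3, 8, 10]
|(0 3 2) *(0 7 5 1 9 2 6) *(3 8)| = |(0 8 3 6)(1 9 2 7 5)| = 20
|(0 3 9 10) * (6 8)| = |(0 3 9 10)(6 8)| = 4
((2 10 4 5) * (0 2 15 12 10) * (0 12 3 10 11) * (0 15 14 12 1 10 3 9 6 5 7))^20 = (0 1 4)(2 10 7)(5 6 9 15 11 12 14)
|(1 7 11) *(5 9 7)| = 5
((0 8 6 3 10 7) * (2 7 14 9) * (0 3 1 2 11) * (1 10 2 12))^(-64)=((0 8 6 10 14 9 11)(1 12)(2 7 3))^(-64)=(0 11 9 14 10 6 8)(2 3 7)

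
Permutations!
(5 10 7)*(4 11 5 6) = [0, 1, 2, 3, 11, 10, 4, 6, 8, 9, 7, 5] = (4 11 5 10 7 6)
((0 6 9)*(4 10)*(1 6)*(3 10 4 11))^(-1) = (0 9 6 1)(3 11 10)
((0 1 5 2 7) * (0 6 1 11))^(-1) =(0 11)(1 6 7 2 5)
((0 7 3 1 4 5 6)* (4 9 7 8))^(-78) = ((0 8 4 5 6)(1 9 7 3))^(-78) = (0 4 6 8 5)(1 7)(3 9)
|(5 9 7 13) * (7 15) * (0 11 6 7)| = 8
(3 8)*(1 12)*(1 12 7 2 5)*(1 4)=[0, 7, 5, 8, 1, 4, 6, 2, 3, 9, 10, 11, 12]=(12)(1 7 2 5 4)(3 8)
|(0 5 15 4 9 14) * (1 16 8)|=|(0 5 15 4 9 14)(1 16 8)|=6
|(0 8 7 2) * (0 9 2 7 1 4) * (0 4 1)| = |(0 8)(2 9)| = 2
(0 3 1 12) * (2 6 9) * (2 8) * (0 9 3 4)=[4, 12, 6, 1, 0, 5, 3, 7, 2, 8, 10, 11, 9]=(0 4)(1 12 9 8 2 6 3)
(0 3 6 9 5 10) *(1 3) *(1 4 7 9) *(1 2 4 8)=(0 8 1 3 6 2 4 7 9 5 10)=[8, 3, 4, 6, 7, 10, 2, 9, 1, 5, 0]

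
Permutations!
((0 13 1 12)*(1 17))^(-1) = (0 12 1 17 13)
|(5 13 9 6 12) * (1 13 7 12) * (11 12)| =|(1 13 9 6)(5 7 11 12)| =4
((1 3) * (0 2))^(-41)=(0 2)(1 3)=((0 2)(1 3))^(-41)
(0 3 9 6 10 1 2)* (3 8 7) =(0 8 7 3 9 6 10 1 2) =[8, 2, 0, 9, 4, 5, 10, 3, 7, 6, 1]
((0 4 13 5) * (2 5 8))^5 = (0 5 2 8 13 4)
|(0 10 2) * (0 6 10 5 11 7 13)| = 15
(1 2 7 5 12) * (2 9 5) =(1 9 5 12)(2 7) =[0, 9, 7, 3, 4, 12, 6, 2, 8, 5, 10, 11, 1]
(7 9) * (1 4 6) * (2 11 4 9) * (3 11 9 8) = [0, 8, 9, 11, 6, 5, 1, 2, 3, 7, 10, 4] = (1 8 3 11 4 6)(2 9 7)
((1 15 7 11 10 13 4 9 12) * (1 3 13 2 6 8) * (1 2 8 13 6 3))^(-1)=(1 12 9 4 13 6 3 2 8 10 11 7 15)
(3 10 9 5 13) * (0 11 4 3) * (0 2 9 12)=(0 11 4 3 10 12)(2 9 5 13)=[11, 1, 9, 10, 3, 13, 6, 7, 8, 5, 12, 4, 0, 2]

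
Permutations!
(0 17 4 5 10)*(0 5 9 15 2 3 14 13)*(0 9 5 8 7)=(0 17 4 5 10 8 7)(2 3 14 13 9 15)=[17, 1, 3, 14, 5, 10, 6, 0, 7, 15, 8, 11, 12, 9, 13, 2, 16, 4]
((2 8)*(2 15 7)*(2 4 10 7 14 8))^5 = ((4 10 7)(8 15 14))^5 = (4 7 10)(8 14 15)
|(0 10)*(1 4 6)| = |(0 10)(1 4 6)| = 6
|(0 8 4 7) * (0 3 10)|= 6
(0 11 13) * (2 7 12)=[11, 1, 7, 3, 4, 5, 6, 12, 8, 9, 10, 13, 2, 0]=(0 11 13)(2 7 12)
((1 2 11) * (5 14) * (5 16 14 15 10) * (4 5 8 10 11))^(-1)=(1 11 15 5 4 2)(8 10)(14 16)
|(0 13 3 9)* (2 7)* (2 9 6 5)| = |(0 13 3 6 5 2 7 9)| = 8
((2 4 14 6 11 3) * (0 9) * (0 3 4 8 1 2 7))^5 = (0 9 3 7)(1 8 2)(4 14 6 11)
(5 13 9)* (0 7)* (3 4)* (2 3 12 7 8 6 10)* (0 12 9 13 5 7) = (13)(0 8 6 10 2 3 4 9 7 12) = [8, 1, 3, 4, 9, 5, 10, 12, 6, 7, 2, 11, 0, 13]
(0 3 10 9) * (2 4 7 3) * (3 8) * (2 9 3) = (0 9)(2 4 7 8)(3 10) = [9, 1, 4, 10, 7, 5, 6, 8, 2, 0, 3]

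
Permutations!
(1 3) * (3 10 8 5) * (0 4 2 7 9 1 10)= [4, 0, 7, 10, 2, 3, 6, 9, 5, 1, 8]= (0 4 2 7 9 1)(3 10 8 5)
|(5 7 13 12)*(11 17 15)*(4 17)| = 4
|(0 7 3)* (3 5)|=4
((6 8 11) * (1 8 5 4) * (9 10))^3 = (1 6)(4 11)(5 8)(9 10)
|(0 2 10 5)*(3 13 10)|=6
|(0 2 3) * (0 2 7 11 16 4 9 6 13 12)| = |(0 7 11 16 4 9 6 13 12)(2 3)| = 18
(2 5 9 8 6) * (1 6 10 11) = [0, 6, 5, 3, 4, 9, 2, 7, 10, 8, 11, 1] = (1 6 2 5 9 8 10 11)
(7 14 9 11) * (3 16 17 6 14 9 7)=(3 16 17 6 14 7 9 11)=[0, 1, 2, 16, 4, 5, 14, 9, 8, 11, 10, 3, 12, 13, 7, 15, 17, 6]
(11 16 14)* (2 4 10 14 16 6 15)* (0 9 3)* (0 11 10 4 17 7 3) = (0 9)(2 17 7 3 11 6 15)(10 14) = [9, 1, 17, 11, 4, 5, 15, 3, 8, 0, 14, 6, 12, 13, 10, 2, 16, 7]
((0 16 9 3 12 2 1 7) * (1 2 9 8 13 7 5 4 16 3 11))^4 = (0 11 16)(1 8 3)(4 7 9)(5 13 12)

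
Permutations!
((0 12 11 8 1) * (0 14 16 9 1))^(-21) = (0 8 11 12)(1 9 16 14)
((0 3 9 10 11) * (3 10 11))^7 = ((0 10 3 9 11))^7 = (0 3 11 10 9)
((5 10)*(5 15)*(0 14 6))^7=(0 14 6)(5 10 15)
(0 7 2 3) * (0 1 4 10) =(0 7 2 3 1 4 10) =[7, 4, 3, 1, 10, 5, 6, 2, 8, 9, 0]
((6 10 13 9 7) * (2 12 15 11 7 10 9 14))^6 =(2 9 15 13 7)(6 12 10 11 14)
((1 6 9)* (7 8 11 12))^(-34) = (1 9 6)(7 11)(8 12)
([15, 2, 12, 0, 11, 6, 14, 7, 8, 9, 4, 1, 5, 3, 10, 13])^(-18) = (0 13)(3 15)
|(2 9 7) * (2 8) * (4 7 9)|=|(9)(2 4 7 8)|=4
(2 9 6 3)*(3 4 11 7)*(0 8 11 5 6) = (0 8 11 7 3 2 9)(4 5 6) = [8, 1, 9, 2, 5, 6, 4, 3, 11, 0, 10, 7]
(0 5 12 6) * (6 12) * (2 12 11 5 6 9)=(0 6)(2 12 11 5 9)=[6, 1, 12, 3, 4, 9, 0, 7, 8, 2, 10, 5, 11]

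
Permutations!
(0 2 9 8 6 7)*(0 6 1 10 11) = (0 2 9 8 1 10 11)(6 7) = [2, 10, 9, 3, 4, 5, 7, 6, 1, 8, 11, 0]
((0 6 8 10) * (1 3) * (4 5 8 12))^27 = (0 10 8 5 4 12 6)(1 3)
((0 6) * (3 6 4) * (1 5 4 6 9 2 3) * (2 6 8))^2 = ((0 8 2 3 9 6)(1 5 4))^2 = (0 2 9)(1 4 5)(3 6 8)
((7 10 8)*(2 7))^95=(2 8 10 7)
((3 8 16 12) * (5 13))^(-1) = ((3 8 16 12)(5 13))^(-1) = (3 12 16 8)(5 13)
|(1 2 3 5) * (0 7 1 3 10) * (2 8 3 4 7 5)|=|(0 5 4 7 1 8 3 2 10)|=9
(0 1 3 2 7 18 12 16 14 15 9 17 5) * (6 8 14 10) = (0 1 3 2 7 18 12 16 10 6 8 14 15 9 17 5) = [1, 3, 7, 2, 4, 0, 8, 18, 14, 17, 6, 11, 16, 13, 15, 9, 10, 5, 12]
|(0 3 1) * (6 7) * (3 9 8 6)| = |(0 9 8 6 7 3 1)| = 7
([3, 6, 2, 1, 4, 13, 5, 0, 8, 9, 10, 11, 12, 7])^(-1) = (0 7 13 5 6 1 3)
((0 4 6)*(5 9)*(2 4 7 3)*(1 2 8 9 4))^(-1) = ((0 7 3 8 9 5 4 6)(1 2))^(-1) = (0 6 4 5 9 8 3 7)(1 2)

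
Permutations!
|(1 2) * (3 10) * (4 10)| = 6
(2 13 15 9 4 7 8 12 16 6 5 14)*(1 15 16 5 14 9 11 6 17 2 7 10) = (1 15 11 6 14 7 8 12 5 9 4 10)(2 13 16 17) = [0, 15, 13, 3, 10, 9, 14, 8, 12, 4, 1, 6, 5, 16, 7, 11, 17, 2]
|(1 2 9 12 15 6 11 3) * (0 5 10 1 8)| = 12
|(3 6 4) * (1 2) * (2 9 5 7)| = 15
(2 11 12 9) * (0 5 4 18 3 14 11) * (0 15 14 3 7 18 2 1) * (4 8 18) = (0 5 8 18 7 4 2 15 14 11 12 9 1) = [5, 0, 15, 3, 2, 8, 6, 4, 18, 1, 10, 12, 9, 13, 11, 14, 16, 17, 7]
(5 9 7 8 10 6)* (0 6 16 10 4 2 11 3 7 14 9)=(0 6 5)(2 11 3 7 8 4)(9 14)(10 16)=[6, 1, 11, 7, 2, 0, 5, 8, 4, 14, 16, 3, 12, 13, 9, 15, 10]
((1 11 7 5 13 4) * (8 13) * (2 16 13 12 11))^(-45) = (16)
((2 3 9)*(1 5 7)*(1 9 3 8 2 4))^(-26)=(1 4 9 7 5)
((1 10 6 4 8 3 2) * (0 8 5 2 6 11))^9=(0 11 10 1 2 5 4 6 3 8)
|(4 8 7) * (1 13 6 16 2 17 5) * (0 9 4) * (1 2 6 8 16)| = |(0 9 4 16 6 1 13 8 7)(2 17 5)| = 9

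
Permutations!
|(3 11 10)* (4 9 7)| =|(3 11 10)(4 9 7)| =3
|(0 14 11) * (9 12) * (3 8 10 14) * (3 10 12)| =|(0 10 14 11)(3 8 12 9)| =4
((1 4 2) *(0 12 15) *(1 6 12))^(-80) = (0 6 1 12 4 15 2)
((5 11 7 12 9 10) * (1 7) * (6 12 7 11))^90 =(12)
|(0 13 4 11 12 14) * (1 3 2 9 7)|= 30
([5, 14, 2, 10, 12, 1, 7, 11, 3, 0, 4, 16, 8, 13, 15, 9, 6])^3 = (0 14)(1 9)(3 12 10 8 4)(5 15)(6 16 11 7)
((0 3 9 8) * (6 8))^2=((0 3 9 6 8))^2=(0 9 8 3 6)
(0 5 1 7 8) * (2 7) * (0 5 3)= (0 3)(1 2 7 8 5)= [3, 2, 7, 0, 4, 1, 6, 8, 5]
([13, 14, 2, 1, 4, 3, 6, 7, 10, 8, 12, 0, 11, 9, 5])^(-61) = [9, 3, 2, 5, 4, 14, 6, 7, 12, 10, 11, 13, 0, 8, 1]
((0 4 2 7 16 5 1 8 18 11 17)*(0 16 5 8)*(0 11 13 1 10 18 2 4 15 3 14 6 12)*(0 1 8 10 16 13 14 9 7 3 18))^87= (0 5 3 13 1 14)(2 17 12 18 10 7)(6 15 16 9 8 11)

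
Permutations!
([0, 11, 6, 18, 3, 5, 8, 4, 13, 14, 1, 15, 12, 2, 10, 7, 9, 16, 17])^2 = [0, 15, 8, 17, 18, 5, 13, 3, 2, 10, 11, 7, 12, 6, 1, 4, 14, 9, 16]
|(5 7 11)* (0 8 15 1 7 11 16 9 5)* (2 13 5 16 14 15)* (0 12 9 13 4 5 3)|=44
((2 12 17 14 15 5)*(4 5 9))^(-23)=(2 12 17 14 15 9 4 5)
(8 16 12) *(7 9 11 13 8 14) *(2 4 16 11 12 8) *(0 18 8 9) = [18, 1, 4, 3, 16, 5, 6, 0, 11, 12, 10, 13, 14, 2, 7, 15, 9, 17, 8] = (0 18 8 11 13 2 4 16 9 12 14 7)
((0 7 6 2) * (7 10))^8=((0 10 7 6 2))^8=(0 6 10 2 7)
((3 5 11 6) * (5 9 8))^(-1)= (3 6 11 5 8 9)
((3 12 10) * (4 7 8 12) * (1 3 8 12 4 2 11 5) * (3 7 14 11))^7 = ((1 7 12 10 8 4 14 11 5)(2 3))^7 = (1 11 4 10 7 5 14 8 12)(2 3)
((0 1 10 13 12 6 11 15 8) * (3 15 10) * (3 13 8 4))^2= ((0 1 13 12 6 11 10 8)(3 15 4))^2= (0 13 6 10)(1 12 11 8)(3 4 15)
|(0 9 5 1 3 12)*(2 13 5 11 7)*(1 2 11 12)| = 6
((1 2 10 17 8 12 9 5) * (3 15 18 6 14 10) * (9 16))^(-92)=(1 14 9 18 12 3 17)(2 10 5 6 16 15 8)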